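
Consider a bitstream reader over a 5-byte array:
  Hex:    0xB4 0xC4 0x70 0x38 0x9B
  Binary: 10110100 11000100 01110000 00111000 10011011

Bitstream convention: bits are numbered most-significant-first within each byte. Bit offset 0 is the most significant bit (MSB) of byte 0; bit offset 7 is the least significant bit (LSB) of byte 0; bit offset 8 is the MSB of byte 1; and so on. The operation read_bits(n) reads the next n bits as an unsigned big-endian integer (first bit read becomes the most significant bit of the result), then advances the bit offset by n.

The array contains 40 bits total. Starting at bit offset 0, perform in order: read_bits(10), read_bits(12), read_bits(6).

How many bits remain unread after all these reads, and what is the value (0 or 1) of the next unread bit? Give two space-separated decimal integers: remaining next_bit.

Answer: 12 1

Derivation:
Read 1: bits[0:10] width=10 -> value=723 (bin 1011010011); offset now 10 = byte 1 bit 2; 30 bits remain
Read 2: bits[10:22] width=12 -> value=284 (bin 000100011100); offset now 22 = byte 2 bit 6; 18 bits remain
Read 3: bits[22:28] width=6 -> value=3 (bin 000011); offset now 28 = byte 3 bit 4; 12 bits remain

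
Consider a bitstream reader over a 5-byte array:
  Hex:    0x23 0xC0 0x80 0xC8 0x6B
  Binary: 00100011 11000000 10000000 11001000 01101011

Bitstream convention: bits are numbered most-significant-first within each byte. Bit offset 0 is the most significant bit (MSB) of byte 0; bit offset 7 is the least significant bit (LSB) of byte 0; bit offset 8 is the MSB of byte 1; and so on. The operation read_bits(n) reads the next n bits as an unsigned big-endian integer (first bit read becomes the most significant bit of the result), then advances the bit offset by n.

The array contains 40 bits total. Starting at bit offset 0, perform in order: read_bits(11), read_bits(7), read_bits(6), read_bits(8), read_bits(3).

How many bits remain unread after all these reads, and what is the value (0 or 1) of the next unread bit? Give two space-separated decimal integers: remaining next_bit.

Read 1: bits[0:11] width=11 -> value=286 (bin 00100011110); offset now 11 = byte 1 bit 3; 29 bits remain
Read 2: bits[11:18] width=7 -> value=2 (bin 0000010); offset now 18 = byte 2 bit 2; 22 bits remain
Read 3: bits[18:24] width=6 -> value=0 (bin 000000); offset now 24 = byte 3 bit 0; 16 bits remain
Read 4: bits[24:32] width=8 -> value=200 (bin 11001000); offset now 32 = byte 4 bit 0; 8 bits remain
Read 5: bits[32:35] width=3 -> value=3 (bin 011); offset now 35 = byte 4 bit 3; 5 bits remain

Answer: 5 0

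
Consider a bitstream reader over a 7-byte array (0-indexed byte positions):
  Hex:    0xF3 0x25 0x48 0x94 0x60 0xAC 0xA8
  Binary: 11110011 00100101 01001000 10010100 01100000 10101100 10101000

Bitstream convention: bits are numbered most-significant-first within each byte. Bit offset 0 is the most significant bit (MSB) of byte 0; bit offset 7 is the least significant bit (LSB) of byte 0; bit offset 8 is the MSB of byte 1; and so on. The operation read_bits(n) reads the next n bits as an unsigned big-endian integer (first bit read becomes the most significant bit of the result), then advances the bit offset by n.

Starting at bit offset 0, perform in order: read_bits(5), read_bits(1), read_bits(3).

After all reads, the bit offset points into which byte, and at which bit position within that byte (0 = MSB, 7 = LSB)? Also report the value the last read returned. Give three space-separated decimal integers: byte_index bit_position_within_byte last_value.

Answer: 1 1 6

Derivation:
Read 1: bits[0:5] width=5 -> value=30 (bin 11110); offset now 5 = byte 0 bit 5; 51 bits remain
Read 2: bits[5:6] width=1 -> value=0 (bin 0); offset now 6 = byte 0 bit 6; 50 bits remain
Read 3: bits[6:9] width=3 -> value=6 (bin 110); offset now 9 = byte 1 bit 1; 47 bits remain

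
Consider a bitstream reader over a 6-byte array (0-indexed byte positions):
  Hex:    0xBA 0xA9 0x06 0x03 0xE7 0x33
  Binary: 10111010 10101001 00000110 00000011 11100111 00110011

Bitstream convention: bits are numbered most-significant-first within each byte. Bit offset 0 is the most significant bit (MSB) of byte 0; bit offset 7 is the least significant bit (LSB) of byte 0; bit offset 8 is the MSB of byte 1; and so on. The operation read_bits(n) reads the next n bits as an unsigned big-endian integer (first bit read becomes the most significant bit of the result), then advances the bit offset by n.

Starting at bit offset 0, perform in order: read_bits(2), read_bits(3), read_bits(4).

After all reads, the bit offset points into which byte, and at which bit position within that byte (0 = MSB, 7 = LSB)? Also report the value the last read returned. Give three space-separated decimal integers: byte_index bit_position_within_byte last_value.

Answer: 1 1 5

Derivation:
Read 1: bits[0:2] width=2 -> value=2 (bin 10); offset now 2 = byte 0 bit 2; 46 bits remain
Read 2: bits[2:5] width=3 -> value=7 (bin 111); offset now 5 = byte 0 bit 5; 43 bits remain
Read 3: bits[5:9] width=4 -> value=5 (bin 0101); offset now 9 = byte 1 bit 1; 39 bits remain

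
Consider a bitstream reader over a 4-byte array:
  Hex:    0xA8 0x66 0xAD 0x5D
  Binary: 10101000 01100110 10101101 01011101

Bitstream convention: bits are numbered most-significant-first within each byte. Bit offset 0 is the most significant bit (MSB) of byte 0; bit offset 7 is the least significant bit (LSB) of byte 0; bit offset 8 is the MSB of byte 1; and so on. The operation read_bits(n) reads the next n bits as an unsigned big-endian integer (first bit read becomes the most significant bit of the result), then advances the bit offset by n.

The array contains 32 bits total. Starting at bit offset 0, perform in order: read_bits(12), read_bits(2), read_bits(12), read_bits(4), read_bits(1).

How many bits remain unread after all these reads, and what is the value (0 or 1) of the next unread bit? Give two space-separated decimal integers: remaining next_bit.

Read 1: bits[0:12] width=12 -> value=2694 (bin 101010000110); offset now 12 = byte 1 bit 4; 20 bits remain
Read 2: bits[12:14] width=2 -> value=1 (bin 01); offset now 14 = byte 1 bit 6; 18 bits remain
Read 3: bits[14:26] width=12 -> value=2741 (bin 101010110101); offset now 26 = byte 3 bit 2; 6 bits remain
Read 4: bits[26:30] width=4 -> value=7 (bin 0111); offset now 30 = byte 3 bit 6; 2 bits remain
Read 5: bits[30:31] width=1 -> value=0 (bin 0); offset now 31 = byte 3 bit 7; 1 bits remain

Answer: 1 1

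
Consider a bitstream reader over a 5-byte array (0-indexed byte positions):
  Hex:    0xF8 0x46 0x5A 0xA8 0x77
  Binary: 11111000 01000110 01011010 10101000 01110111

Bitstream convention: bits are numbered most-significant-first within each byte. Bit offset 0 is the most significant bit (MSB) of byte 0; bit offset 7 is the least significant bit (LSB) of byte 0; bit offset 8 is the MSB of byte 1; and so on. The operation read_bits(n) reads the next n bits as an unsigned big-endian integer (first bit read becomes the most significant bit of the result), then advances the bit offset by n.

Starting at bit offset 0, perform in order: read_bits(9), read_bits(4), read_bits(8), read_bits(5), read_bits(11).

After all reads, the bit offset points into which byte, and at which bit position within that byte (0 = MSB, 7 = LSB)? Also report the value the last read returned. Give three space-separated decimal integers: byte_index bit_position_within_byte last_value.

Answer: 4 5 1294

Derivation:
Read 1: bits[0:9] width=9 -> value=496 (bin 111110000); offset now 9 = byte 1 bit 1; 31 bits remain
Read 2: bits[9:13] width=4 -> value=8 (bin 1000); offset now 13 = byte 1 bit 5; 27 bits remain
Read 3: bits[13:21] width=8 -> value=203 (bin 11001011); offset now 21 = byte 2 bit 5; 19 bits remain
Read 4: bits[21:26] width=5 -> value=10 (bin 01010); offset now 26 = byte 3 bit 2; 14 bits remain
Read 5: bits[26:37] width=11 -> value=1294 (bin 10100001110); offset now 37 = byte 4 bit 5; 3 bits remain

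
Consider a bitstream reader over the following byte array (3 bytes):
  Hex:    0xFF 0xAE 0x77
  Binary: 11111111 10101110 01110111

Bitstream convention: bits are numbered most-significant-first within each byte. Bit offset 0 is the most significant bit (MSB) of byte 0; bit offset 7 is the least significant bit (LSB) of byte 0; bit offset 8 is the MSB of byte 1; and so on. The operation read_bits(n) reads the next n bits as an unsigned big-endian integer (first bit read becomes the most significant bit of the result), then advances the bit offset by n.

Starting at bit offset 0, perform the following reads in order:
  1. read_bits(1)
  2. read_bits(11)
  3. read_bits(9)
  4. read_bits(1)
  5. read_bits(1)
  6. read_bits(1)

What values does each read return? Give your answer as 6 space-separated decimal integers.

Answer: 1 2042 462 1 1 1

Derivation:
Read 1: bits[0:1] width=1 -> value=1 (bin 1); offset now 1 = byte 0 bit 1; 23 bits remain
Read 2: bits[1:12] width=11 -> value=2042 (bin 11111111010); offset now 12 = byte 1 bit 4; 12 bits remain
Read 3: bits[12:21] width=9 -> value=462 (bin 111001110); offset now 21 = byte 2 bit 5; 3 bits remain
Read 4: bits[21:22] width=1 -> value=1 (bin 1); offset now 22 = byte 2 bit 6; 2 bits remain
Read 5: bits[22:23] width=1 -> value=1 (bin 1); offset now 23 = byte 2 bit 7; 1 bits remain
Read 6: bits[23:24] width=1 -> value=1 (bin 1); offset now 24 = byte 3 bit 0; 0 bits remain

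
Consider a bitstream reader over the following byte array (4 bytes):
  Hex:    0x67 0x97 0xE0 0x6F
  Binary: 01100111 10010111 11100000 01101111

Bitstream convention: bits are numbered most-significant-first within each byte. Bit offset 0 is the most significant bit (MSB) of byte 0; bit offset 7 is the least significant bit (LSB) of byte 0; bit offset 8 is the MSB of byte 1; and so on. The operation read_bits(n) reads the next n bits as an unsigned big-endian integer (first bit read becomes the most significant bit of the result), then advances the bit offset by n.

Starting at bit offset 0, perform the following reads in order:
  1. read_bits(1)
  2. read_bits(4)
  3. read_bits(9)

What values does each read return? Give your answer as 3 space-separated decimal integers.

Read 1: bits[0:1] width=1 -> value=0 (bin 0); offset now 1 = byte 0 bit 1; 31 bits remain
Read 2: bits[1:5] width=4 -> value=12 (bin 1100); offset now 5 = byte 0 bit 5; 27 bits remain
Read 3: bits[5:14] width=9 -> value=485 (bin 111100101); offset now 14 = byte 1 bit 6; 18 bits remain

Answer: 0 12 485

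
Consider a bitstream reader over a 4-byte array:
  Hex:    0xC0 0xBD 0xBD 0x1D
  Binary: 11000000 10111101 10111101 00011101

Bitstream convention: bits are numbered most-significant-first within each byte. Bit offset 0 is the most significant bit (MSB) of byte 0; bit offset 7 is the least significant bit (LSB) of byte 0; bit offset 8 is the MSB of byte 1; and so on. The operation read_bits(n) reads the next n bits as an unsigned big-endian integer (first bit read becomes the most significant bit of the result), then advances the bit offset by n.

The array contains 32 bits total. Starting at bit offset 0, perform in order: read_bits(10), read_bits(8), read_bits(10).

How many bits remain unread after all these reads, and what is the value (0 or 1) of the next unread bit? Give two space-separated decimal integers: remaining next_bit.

Read 1: bits[0:10] width=10 -> value=770 (bin 1100000010); offset now 10 = byte 1 bit 2; 22 bits remain
Read 2: bits[10:18] width=8 -> value=246 (bin 11110110); offset now 18 = byte 2 bit 2; 14 bits remain
Read 3: bits[18:28] width=10 -> value=977 (bin 1111010001); offset now 28 = byte 3 bit 4; 4 bits remain

Answer: 4 1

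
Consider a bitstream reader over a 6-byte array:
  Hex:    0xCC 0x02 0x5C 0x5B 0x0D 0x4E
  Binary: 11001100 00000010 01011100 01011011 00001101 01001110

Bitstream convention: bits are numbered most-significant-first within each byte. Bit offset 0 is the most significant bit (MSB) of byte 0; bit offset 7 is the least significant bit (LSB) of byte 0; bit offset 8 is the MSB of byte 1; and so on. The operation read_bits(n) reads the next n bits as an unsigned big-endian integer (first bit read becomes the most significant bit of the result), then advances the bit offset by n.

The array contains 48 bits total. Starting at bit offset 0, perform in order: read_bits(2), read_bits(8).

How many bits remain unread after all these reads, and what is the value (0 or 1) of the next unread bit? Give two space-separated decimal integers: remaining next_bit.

Read 1: bits[0:2] width=2 -> value=3 (bin 11); offset now 2 = byte 0 bit 2; 46 bits remain
Read 2: bits[2:10] width=8 -> value=48 (bin 00110000); offset now 10 = byte 1 bit 2; 38 bits remain

Answer: 38 0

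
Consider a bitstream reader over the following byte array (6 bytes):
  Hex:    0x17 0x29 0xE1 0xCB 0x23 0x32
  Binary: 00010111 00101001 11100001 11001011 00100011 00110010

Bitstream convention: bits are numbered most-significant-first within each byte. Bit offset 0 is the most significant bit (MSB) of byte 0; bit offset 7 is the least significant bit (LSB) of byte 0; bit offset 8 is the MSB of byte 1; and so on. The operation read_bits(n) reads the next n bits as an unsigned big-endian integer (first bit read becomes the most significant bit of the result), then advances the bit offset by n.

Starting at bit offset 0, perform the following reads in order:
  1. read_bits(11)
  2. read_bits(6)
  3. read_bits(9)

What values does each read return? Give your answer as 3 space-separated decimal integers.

Read 1: bits[0:11] width=11 -> value=185 (bin 00010111001); offset now 11 = byte 1 bit 3; 37 bits remain
Read 2: bits[11:17] width=6 -> value=19 (bin 010011); offset now 17 = byte 2 bit 1; 31 bits remain
Read 3: bits[17:26] width=9 -> value=391 (bin 110000111); offset now 26 = byte 3 bit 2; 22 bits remain

Answer: 185 19 391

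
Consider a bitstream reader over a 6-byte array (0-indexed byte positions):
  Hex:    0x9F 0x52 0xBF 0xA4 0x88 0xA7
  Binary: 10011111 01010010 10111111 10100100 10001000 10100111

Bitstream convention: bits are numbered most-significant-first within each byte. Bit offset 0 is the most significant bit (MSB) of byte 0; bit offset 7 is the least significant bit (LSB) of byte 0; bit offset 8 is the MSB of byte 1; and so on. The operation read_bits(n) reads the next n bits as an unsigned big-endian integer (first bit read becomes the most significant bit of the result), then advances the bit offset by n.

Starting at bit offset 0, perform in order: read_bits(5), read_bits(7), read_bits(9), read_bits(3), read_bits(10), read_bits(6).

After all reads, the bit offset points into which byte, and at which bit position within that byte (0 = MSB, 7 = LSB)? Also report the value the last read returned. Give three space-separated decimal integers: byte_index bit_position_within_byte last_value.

Answer: 5 0 8

Derivation:
Read 1: bits[0:5] width=5 -> value=19 (bin 10011); offset now 5 = byte 0 bit 5; 43 bits remain
Read 2: bits[5:12] width=7 -> value=117 (bin 1110101); offset now 12 = byte 1 bit 4; 36 bits remain
Read 3: bits[12:21] width=9 -> value=87 (bin 001010111); offset now 21 = byte 2 bit 5; 27 bits remain
Read 4: bits[21:24] width=3 -> value=7 (bin 111); offset now 24 = byte 3 bit 0; 24 bits remain
Read 5: bits[24:34] width=10 -> value=658 (bin 1010010010); offset now 34 = byte 4 bit 2; 14 bits remain
Read 6: bits[34:40] width=6 -> value=8 (bin 001000); offset now 40 = byte 5 bit 0; 8 bits remain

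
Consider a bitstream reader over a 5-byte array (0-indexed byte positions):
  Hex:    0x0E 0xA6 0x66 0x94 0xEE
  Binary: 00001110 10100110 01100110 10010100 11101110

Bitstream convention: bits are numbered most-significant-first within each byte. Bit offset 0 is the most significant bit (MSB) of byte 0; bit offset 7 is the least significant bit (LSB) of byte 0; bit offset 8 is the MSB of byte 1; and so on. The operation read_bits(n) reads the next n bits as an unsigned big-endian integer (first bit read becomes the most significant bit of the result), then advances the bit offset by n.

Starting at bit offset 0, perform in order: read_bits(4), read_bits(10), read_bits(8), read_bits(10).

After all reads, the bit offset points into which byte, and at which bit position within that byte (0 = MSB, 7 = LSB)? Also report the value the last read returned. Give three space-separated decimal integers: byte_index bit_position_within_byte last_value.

Answer: 4 0 660

Derivation:
Read 1: bits[0:4] width=4 -> value=0 (bin 0000); offset now 4 = byte 0 bit 4; 36 bits remain
Read 2: bits[4:14] width=10 -> value=937 (bin 1110101001); offset now 14 = byte 1 bit 6; 26 bits remain
Read 3: bits[14:22] width=8 -> value=153 (bin 10011001); offset now 22 = byte 2 bit 6; 18 bits remain
Read 4: bits[22:32] width=10 -> value=660 (bin 1010010100); offset now 32 = byte 4 bit 0; 8 bits remain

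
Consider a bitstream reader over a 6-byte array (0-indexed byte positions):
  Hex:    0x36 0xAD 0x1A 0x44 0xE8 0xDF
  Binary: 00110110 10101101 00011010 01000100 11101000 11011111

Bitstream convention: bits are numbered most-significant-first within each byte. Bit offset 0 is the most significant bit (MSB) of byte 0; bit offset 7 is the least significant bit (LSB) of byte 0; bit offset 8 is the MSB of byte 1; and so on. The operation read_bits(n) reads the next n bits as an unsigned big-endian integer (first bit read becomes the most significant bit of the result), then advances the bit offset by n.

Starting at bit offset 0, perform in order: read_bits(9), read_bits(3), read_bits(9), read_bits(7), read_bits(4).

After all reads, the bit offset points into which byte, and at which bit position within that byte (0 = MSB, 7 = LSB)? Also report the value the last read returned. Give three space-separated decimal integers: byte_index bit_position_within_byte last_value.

Read 1: bits[0:9] width=9 -> value=109 (bin 001101101); offset now 9 = byte 1 bit 1; 39 bits remain
Read 2: bits[9:12] width=3 -> value=2 (bin 010); offset now 12 = byte 1 bit 4; 36 bits remain
Read 3: bits[12:21] width=9 -> value=419 (bin 110100011); offset now 21 = byte 2 bit 5; 27 bits remain
Read 4: bits[21:28] width=7 -> value=36 (bin 0100100); offset now 28 = byte 3 bit 4; 20 bits remain
Read 5: bits[28:32] width=4 -> value=4 (bin 0100); offset now 32 = byte 4 bit 0; 16 bits remain

Answer: 4 0 4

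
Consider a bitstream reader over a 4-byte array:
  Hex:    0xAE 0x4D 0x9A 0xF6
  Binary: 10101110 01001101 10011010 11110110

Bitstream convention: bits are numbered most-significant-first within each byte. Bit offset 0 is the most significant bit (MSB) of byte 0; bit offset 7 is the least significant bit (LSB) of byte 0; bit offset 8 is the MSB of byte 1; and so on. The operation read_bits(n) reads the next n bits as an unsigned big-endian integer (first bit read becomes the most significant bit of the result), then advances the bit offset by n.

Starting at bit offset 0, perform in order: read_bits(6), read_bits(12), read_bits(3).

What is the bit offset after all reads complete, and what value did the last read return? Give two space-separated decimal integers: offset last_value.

Answer: 21 3

Derivation:
Read 1: bits[0:6] width=6 -> value=43 (bin 101011); offset now 6 = byte 0 bit 6; 26 bits remain
Read 2: bits[6:18] width=12 -> value=2358 (bin 100100110110); offset now 18 = byte 2 bit 2; 14 bits remain
Read 3: bits[18:21] width=3 -> value=3 (bin 011); offset now 21 = byte 2 bit 5; 11 bits remain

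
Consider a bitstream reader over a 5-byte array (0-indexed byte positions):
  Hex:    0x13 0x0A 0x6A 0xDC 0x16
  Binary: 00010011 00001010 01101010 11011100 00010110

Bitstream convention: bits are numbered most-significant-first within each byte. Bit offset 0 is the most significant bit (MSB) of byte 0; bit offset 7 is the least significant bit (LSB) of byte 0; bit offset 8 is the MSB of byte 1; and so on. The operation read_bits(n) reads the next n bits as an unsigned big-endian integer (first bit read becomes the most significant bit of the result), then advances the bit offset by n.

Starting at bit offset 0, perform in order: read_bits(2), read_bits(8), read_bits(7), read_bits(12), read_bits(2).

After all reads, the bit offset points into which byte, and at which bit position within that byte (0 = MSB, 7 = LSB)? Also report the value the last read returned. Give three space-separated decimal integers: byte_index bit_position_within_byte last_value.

Read 1: bits[0:2] width=2 -> value=0 (bin 00); offset now 2 = byte 0 bit 2; 38 bits remain
Read 2: bits[2:10] width=8 -> value=76 (bin 01001100); offset now 10 = byte 1 bit 2; 30 bits remain
Read 3: bits[10:17] width=7 -> value=20 (bin 0010100); offset now 17 = byte 2 bit 1; 23 bits remain
Read 4: bits[17:29] width=12 -> value=3419 (bin 110101011011); offset now 29 = byte 3 bit 5; 11 bits remain
Read 5: bits[29:31] width=2 -> value=2 (bin 10); offset now 31 = byte 3 bit 7; 9 bits remain

Answer: 3 7 2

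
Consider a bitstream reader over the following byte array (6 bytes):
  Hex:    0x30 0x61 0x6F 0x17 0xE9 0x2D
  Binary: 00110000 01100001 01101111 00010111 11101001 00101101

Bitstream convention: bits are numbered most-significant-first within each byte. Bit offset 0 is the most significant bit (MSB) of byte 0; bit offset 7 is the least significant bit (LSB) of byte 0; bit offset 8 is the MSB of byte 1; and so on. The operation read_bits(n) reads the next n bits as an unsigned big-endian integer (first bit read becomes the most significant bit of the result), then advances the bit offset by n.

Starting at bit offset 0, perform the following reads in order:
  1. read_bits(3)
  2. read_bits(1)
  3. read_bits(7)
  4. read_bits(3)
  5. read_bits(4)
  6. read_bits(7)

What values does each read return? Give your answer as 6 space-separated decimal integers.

Answer: 1 1 3 0 5 94

Derivation:
Read 1: bits[0:3] width=3 -> value=1 (bin 001); offset now 3 = byte 0 bit 3; 45 bits remain
Read 2: bits[3:4] width=1 -> value=1 (bin 1); offset now 4 = byte 0 bit 4; 44 bits remain
Read 3: bits[4:11] width=7 -> value=3 (bin 0000011); offset now 11 = byte 1 bit 3; 37 bits remain
Read 4: bits[11:14] width=3 -> value=0 (bin 000); offset now 14 = byte 1 bit 6; 34 bits remain
Read 5: bits[14:18] width=4 -> value=5 (bin 0101); offset now 18 = byte 2 bit 2; 30 bits remain
Read 6: bits[18:25] width=7 -> value=94 (bin 1011110); offset now 25 = byte 3 bit 1; 23 bits remain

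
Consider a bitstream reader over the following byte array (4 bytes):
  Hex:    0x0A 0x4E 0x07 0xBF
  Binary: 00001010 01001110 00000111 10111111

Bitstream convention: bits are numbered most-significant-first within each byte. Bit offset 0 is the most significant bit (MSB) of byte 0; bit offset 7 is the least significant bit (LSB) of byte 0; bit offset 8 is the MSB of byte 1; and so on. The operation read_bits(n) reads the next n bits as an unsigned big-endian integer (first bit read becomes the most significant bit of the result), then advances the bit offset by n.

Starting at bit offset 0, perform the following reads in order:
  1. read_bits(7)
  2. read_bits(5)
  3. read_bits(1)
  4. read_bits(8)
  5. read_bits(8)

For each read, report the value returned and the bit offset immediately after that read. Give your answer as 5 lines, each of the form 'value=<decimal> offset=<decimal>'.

Read 1: bits[0:7] width=7 -> value=5 (bin 0000101); offset now 7 = byte 0 bit 7; 25 bits remain
Read 2: bits[7:12] width=5 -> value=4 (bin 00100); offset now 12 = byte 1 bit 4; 20 bits remain
Read 3: bits[12:13] width=1 -> value=1 (bin 1); offset now 13 = byte 1 bit 5; 19 bits remain
Read 4: bits[13:21] width=8 -> value=192 (bin 11000000); offset now 21 = byte 2 bit 5; 11 bits remain
Read 5: bits[21:29] width=8 -> value=247 (bin 11110111); offset now 29 = byte 3 bit 5; 3 bits remain

Answer: value=5 offset=7
value=4 offset=12
value=1 offset=13
value=192 offset=21
value=247 offset=29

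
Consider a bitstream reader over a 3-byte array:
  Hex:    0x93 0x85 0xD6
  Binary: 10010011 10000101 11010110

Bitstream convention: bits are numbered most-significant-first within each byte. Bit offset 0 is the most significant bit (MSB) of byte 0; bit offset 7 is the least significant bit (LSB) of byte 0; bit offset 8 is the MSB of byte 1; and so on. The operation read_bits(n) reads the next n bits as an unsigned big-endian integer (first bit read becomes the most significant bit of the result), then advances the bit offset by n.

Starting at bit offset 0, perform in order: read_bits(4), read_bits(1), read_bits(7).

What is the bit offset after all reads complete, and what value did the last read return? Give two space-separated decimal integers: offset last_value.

Read 1: bits[0:4] width=4 -> value=9 (bin 1001); offset now 4 = byte 0 bit 4; 20 bits remain
Read 2: bits[4:5] width=1 -> value=0 (bin 0); offset now 5 = byte 0 bit 5; 19 bits remain
Read 3: bits[5:12] width=7 -> value=56 (bin 0111000); offset now 12 = byte 1 bit 4; 12 bits remain

Answer: 12 56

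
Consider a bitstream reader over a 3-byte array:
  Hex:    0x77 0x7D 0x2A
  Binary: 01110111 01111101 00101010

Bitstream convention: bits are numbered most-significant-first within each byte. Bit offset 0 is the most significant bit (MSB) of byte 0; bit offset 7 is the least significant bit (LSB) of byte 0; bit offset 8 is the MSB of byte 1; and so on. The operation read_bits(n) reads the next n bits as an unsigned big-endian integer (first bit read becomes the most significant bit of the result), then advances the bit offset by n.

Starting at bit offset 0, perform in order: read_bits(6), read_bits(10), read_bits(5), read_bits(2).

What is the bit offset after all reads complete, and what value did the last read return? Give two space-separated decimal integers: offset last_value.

Read 1: bits[0:6] width=6 -> value=29 (bin 011101); offset now 6 = byte 0 bit 6; 18 bits remain
Read 2: bits[6:16] width=10 -> value=893 (bin 1101111101); offset now 16 = byte 2 bit 0; 8 bits remain
Read 3: bits[16:21] width=5 -> value=5 (bin 00101); offset now 21 = byte 2 bit 5; 3 bits remain
Read 4: bits[21:23] width=2 -> value=1 (bin 01); offset now 23 = byte 2 bit 7; 1 bits remain

Answer: 23 1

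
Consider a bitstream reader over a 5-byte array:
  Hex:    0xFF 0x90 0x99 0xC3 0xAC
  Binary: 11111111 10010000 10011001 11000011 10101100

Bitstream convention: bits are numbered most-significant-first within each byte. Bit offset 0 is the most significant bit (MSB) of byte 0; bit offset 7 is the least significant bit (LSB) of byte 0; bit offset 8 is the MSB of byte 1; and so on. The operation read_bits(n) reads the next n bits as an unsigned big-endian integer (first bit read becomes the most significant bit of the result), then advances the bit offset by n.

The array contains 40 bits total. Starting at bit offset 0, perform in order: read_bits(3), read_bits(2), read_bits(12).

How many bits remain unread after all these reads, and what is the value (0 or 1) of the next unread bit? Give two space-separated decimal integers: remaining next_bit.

Answer: 23 0

Derivation:
Read 1: bits[0:3] width=3 -> value=7 (bin 111); offset now 3 = byte 0 bit 3; 37 bits remain
Read 2: bits[3:5] width=2 -> value=3 (bin 11); offset now 5 = byte 0 bit 5; 35 bits remain
Read 3: bits[5:17] width=12 -> value=3873 (bin 111100100001); offset now 17 = byte 2 bit 1; 23 bits remain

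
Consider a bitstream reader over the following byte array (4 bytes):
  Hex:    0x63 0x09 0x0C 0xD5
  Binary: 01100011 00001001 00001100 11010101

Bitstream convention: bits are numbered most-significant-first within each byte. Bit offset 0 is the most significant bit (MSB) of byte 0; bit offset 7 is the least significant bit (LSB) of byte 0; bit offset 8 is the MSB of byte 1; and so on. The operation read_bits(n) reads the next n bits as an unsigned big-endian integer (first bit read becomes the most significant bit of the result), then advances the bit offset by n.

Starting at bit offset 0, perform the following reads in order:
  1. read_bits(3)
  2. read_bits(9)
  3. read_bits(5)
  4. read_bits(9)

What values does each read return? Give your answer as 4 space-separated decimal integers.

Read 1: bits[0:3] width=3 -> value=3 (bin 011); offset now 3 = byte 0 bit 3; 29 bits remain
Read 2: bits[3:12] width=9 -> value=48 (bin 000110000); offset now 12 = byte 1 bit 4; 20 bits remain
Read 3: bits[12:17] width=5 -> value=18 (bin 10010); offset now 17 = byte 2 bit 1; 15 bits remain
Read 4: bits[17:26] width=9 -> value=51 (bin 000110011); offset now 26 = byte 3 bit 2; 6 bits remain

Answer: 3 48 18 51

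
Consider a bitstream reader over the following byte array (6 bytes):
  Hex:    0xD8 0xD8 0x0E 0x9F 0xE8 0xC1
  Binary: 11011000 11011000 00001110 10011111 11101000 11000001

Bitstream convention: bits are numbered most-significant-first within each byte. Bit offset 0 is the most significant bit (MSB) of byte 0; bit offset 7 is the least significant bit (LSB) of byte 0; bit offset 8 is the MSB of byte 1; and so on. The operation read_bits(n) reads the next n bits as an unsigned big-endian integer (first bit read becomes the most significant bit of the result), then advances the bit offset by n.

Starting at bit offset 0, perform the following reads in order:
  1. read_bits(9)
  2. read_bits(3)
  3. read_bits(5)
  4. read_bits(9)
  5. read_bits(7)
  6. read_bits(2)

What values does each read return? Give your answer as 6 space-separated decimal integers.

Answer: 433 5 16 58 63 3

Derivation:
Read 1: bits[0:9] width=9 -> value=433 (bin 110110001); offset now 9 = byte 1 bit 1; 39 bits remain
Read 2: bits[9:12] width=3 -> value=5 (bin 101); offset now 12 = byte 1 bit 4; 36 bits remain
Read 3: bits[12:17] width=5 -> value=16 (bin 10000); offset now 17 = byte 2 bit 1; 31 bits remain
Read 4: bits[17:26] width=9 -> value=58 (bin 000111010); offset now 26 = byte 3 bit 2; 22 bits remain
Read 5: bits[26:33] width=7 -> value=63 (bin 0111111); offset now 33 = byte 4 bit 1; 15 bits remain
Read 6: bits[33:35] width=2 -> value=3 (bin 11); offset now 35 = byte 4 bit 3; 13 bits remain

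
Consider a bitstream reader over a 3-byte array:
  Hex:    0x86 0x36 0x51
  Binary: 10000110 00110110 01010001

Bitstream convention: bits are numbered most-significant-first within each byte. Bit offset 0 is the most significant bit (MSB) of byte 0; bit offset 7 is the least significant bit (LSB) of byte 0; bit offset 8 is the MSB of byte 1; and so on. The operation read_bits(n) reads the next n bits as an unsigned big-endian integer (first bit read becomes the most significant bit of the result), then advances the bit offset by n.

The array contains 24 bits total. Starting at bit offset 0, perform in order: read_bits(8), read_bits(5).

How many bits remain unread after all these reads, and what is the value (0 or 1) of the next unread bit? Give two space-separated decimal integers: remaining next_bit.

Answer: 11 1

Derivation:
Read 1: bits[0:8] width=8 -> value=134 (bin 10000110); offset now 8 = byte 1 bit 0; 16 bits remain
Read 2: bits[8:13] width=5 -> value=6 (bin 00110); offset now 13 = byte 1 bit 5; 11 bits remain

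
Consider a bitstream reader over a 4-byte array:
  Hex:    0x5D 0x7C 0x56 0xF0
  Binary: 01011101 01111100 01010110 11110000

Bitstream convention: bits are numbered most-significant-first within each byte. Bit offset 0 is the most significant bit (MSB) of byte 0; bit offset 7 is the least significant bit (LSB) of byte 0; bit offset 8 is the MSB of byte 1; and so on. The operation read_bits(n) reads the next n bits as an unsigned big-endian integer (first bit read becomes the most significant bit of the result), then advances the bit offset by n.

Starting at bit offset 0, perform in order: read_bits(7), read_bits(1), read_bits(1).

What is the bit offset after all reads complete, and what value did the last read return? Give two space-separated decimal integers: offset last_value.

Answer: 9 0

Derivation:
Read 1: bits[0:7] width=7 -> value=46 (bin 0101110); offset now 7 = byte 0 bit 7; 25 bits remain
Read 2: bits[7:8] width=1 -> value=1 (bin 1); offset now 8 = byte 1 bit 0; 24 bits remain
Read 3: bits[8:9] width=1 -> value=0 (bin 0); offset now 9 = byte 1 bit 1; 23 bits remain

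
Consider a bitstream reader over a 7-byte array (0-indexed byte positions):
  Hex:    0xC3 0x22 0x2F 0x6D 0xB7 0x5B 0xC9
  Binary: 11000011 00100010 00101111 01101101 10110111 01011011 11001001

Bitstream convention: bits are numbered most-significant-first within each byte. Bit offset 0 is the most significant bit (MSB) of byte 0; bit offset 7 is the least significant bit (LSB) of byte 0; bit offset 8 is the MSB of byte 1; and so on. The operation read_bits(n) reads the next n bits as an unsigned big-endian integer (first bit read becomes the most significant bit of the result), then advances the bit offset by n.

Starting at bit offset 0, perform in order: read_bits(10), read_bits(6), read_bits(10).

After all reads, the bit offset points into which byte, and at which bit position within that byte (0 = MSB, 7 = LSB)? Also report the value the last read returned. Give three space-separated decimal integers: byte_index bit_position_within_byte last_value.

Answer: 3 2 189

Derivation:
Read 1: bits[0:10] width=10 -> value=780 (bin 1100001100); offset now 10 = byte 1 bit 2; 46 bits remain
Read 2: bits[10:16] width=6 -> value=34 (bin 100010); offset now 16 = byte 2 bit 0; 40 bits remain
Read 3: bits[16:26] width=10 -> value=189 (bin 0010111101); offset now 26 = byte 3 bit 2; 30 bits remain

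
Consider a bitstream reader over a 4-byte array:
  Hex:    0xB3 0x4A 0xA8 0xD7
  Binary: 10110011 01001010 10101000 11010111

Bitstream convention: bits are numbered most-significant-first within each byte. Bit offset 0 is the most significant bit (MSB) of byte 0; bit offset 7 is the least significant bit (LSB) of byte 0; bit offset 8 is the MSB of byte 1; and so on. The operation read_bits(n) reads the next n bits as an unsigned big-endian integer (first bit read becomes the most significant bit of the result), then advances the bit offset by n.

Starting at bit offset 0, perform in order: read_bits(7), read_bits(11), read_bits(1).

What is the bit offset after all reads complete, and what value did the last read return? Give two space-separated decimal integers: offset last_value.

Read 1: bits[0:7] width=7 -> value=89 (bin 1011001); offset now 7 = byte 0 bit 7; 25 bits remain
Read 2: bits[7:18] width=11 -> value=1322 (bin 10100101010); offset now 18 = byte 2 bit 2; 14 bits remain
Read 3: bits[18:19] width=1 -> value=1 (bin 1); offset now 19 = byte 2 bit 3; 13 bits remain

Answer: 19 1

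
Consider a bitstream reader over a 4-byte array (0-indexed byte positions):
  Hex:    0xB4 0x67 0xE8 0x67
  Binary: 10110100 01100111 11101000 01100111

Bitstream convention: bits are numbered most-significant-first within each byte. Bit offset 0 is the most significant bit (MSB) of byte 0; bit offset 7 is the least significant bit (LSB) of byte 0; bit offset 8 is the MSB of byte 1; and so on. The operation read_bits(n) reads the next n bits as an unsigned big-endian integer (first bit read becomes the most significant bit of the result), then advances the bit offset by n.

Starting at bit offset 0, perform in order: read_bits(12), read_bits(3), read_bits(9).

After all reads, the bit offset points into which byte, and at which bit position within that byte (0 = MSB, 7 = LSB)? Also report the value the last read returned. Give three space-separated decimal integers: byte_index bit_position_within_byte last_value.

Read 1: bits[0:12] width=12 -> value=2886 (bin 101101000110); offset now 12 = byte 1 bit 4; 20 bits remain
Read 2: bits[12:15] width=3 -> value=3 (bin 011); offset now 15 = byte 1 bit 7; 17 bits remain
Read 3: bits[15:24] width=9 -> value=488 (bin 111101000); offset now 24 = byte 3 bit 0; 8 bits remain

Answer: 3 0 488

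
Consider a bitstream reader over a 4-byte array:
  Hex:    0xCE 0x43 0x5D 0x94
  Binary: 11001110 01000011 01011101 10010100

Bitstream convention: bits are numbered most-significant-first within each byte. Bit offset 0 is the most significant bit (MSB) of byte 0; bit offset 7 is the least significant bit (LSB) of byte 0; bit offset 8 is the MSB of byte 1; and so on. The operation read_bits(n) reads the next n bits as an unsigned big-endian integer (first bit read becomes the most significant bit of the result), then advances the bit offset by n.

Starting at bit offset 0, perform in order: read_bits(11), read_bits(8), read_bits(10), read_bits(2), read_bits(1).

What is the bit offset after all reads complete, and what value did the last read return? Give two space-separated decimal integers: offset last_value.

Answer: 32 0

Derivation:
Read 1: bits[0:11] width=11 -> value=1650 (bin 11001110010); offset now 11 = byte 1 bit 3; 21 bits remain
Read 2: bits[11:19] width=8 -> value=26 (bin 00011010); offset now 19 = byte 2 bit 3; 13 bits remain
Read 3: bits[19:29] width=10 -> value=946 (bin 1110110010); offset now 29 = byte 3 bit 5; 3 bits remain
Read 4: bits[29:31] width=2 -> value=2 (bin 10); offset now 31 = byte 3 bit 7; 1 bits remain
Read 5: bits[31:32] width=1 -> value=0 (bin 0); offset now 32 = byte 4 bit 0; 0 bits remain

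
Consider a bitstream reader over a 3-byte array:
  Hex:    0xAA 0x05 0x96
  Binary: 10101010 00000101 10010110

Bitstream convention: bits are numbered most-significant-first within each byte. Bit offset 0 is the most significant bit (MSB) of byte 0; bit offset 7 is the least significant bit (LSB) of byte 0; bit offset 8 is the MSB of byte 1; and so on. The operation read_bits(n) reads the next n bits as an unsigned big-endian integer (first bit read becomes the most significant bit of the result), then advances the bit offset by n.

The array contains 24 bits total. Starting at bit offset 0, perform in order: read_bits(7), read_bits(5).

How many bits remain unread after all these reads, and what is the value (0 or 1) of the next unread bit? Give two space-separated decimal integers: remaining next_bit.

Answer: 12 0

Derivation:
Read 1: bits[0:7] width=7 -> value=85 (bin 1010101); offset now 7 = byte 0 bit 7; 17 bits remain
Read 2: bits[7:12] width=5 -> value=0 (bin 00000); offset now 12 = byte 1 bit 4; 12 bits remain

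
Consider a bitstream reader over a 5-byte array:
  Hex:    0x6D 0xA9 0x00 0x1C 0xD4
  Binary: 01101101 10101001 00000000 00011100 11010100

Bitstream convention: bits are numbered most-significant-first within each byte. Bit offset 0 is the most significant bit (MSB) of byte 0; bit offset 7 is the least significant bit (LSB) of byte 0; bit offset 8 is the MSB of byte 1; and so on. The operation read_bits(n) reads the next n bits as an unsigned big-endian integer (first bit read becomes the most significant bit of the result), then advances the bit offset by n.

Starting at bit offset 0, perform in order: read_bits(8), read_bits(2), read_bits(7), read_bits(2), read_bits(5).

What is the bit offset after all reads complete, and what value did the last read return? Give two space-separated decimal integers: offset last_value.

Answer: 24 0

Derivation:
Read 1: bits[0:8] width=8 -> value=109 (bin 01101101); offset now 8 = byte 1 bit 0; 32 bits remain
Read 2: bits[8:10] width=2 -> value=2 (bin 10); offset now 10 = byte 1 bit 2; 30 bits remain
Read 3: bits[10:17] width=7 -> value=82 (bin 1010010); offset now 17 = byte 2 bit 1; 23 bits remain
Read 4: bits[17:19] width=2 -> value=0 (bin 00); offset now 19 = byte 2 bit 3; 21 bits remain
Read 5: bits[19:24] width=5 -> value=0 (bin 00000); offset now 24 = byte 3 bit 0; 16 bits remain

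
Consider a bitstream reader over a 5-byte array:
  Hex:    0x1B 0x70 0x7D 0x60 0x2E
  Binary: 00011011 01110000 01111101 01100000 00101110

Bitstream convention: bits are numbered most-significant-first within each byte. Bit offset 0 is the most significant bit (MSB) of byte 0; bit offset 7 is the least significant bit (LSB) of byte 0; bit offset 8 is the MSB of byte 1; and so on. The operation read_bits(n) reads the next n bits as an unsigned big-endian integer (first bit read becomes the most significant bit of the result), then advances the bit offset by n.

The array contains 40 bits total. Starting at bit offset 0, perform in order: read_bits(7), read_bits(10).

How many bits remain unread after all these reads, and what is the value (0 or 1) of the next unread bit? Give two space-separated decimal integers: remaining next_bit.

Answer: 23 1

Derivation:
Read 1: bits[0:7] width=7 -> value=13 (bin 0001101); offset now 7 = byte 0 bit 7; 33 bits remain
Read 2: bits[7:17] width=10 -> value=736 (bin 1011100000); offset now 17 = byte 2 bit 1; 23 bits remain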